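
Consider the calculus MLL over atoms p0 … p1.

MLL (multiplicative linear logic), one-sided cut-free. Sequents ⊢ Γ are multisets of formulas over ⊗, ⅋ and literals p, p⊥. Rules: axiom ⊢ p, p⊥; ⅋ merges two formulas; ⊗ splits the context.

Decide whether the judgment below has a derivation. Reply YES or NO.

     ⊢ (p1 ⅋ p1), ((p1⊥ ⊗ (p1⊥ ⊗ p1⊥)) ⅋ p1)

Derivation (root first):
[⅋]  ⊢ (p1 ⅋ p1), ((p1⊥ ⊗ (p1⊥ ⊗ p1⊥)) ⅋ p1)
  [⅋]  ⊢ p1, (p1⊥ ⊗ (p1⊥ ⊗ p1⊥)), (p1 ⅋ p1)
    [⊗]  ⊢ p1, p1, p1, (p1⊥ ⊗ (p1⊥ ⊗ p1⊥))
      [Ax]  ⊢ p1, p1⊥
      [⊗]  ⊢ p1, p1, (p1⊥ ⊗ p1⊥)
        [Ax]  ⊢ p1, p1⊥
        [Ax]  ⊢ p1, p1⊥

Result: YES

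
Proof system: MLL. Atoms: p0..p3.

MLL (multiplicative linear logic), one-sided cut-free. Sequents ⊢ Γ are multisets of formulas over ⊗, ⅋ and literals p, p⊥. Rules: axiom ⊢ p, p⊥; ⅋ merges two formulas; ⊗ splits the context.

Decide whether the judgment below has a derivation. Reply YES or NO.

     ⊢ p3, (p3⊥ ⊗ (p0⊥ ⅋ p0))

Derivation trace:
[⊗]  ⊢ p3, (p3⊥ ⊗ (p0⊥ ⅋ p0))
  [Ax]  ⊢ p3, p3⊥
  [⅋]  ⊢ (p0⊥ ⅋ p0)
    [Ax]  ⊢ p0, p0⊥

Result: YES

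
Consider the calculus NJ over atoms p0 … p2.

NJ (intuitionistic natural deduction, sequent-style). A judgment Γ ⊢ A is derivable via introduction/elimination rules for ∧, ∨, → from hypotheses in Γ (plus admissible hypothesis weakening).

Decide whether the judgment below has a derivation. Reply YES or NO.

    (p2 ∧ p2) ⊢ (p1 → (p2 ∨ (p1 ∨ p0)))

Derivation (root first):
[Wk] (p2 ∧ p2) ⊢ (p1 → (p2 ∨ (p1 ∨ p0)))
  [→I]  ⊢ (p1 → (p2 ∨ (p1 ∨ p0)))
    [∨I₂] p1 ⊢ (p2 ∨ (p1 ∨ p0))
      [∨I₁] p1 ⊢ (p1 ∨ p0)
        [Ax] p1 ⊢ p1

Result: YES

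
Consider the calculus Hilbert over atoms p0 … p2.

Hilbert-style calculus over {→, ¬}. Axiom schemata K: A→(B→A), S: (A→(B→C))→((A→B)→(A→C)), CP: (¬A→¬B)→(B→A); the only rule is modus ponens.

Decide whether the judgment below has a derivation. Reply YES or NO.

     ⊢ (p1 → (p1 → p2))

Search for a countermodel by truth-table:
  v=000: Γ:[] Δ:[(p1 → (p1 → p2))=T] refutes=False
  v=001: Γ:[] Δ:[(p1 → (p1 → p2))=T] refutes=False
  v=010: Γ:[] Δ:[(p1 → (p1 → p2))=F] refutes=True  ← countermodel

Result: NO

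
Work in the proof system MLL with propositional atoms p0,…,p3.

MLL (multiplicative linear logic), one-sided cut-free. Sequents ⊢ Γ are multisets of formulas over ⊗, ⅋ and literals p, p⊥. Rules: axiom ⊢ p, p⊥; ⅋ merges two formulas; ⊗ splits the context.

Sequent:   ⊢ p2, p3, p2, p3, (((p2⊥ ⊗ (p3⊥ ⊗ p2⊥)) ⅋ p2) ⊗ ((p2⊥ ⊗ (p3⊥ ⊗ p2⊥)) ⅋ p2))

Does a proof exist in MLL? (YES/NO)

Derivation trace:
[⊗]  ⊢ p2, p3, p2, p3, (((p2⊥ ⊗ (p3⊥ ⊗ p2⊥)) ⅋ p2) ⊗ ((p2⊥ ⊗ (p3⊥ ⊗ p2⊥)) ⅋ p2))
  [⅋]  ⊢ p2, p3, ((p2⊥ ⊗ (p3⊥ ⊗ p2⊥)) ⅋ p2)
    [⊗]  ⊢ p2, p3, p2, (p2⊥ ⊗ (p3⊥ ⊗ p2⊥))
      [Ax]  ⊢ p2, p2⊥
      [⊗]  ⊢ p3, p2, (p3⊥ ⊗ p2⊥)
        [Ax]  ⊢ p3, p3⊥
        [Ax]  ⊢ p2, p2⊥
  [⅋]  ⊢ p2, p3, ((p2⊥ ⊗ (p3⊥ ⊗ p2⊥)) ⅋ p2)
    [⊗]  ⊢ p2, p3, p2, (p2⊥ ⊗ (p3⊥ ⊗ p2⊥))
      [Ax]  ⊢ p2, p2⊥
      [⊗]  ⊢ p3, p2, (p3⊥ ⊗ p2⊥)
        [Ax]  ⊢ p3, p3⊥
        [Ax]  ⊢ p2, p2⊥

Result: YES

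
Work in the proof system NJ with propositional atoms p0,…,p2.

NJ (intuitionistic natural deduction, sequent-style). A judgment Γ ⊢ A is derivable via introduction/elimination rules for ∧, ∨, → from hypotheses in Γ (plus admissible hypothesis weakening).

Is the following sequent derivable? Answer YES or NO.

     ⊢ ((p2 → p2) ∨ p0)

Derivation trace:
[∨I₁]  ⊢ ((p2 → p2) ∨ p0)
  [→I]  ⊢ (p2 → p2)
    [Ax] p2 ⊢ p2

Result: YES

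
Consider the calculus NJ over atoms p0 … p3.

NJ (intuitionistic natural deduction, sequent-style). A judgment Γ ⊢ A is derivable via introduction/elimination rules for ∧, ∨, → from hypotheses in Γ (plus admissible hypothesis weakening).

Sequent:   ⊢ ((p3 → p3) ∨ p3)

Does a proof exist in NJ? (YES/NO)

Derivation (root first):
[∨I₁]  ⊢ ((p3 → p3) ∨ p3)
  [→I]  ⊢ (p3 → p3)
    [Ax] p3 ⊢ p3

Result: YES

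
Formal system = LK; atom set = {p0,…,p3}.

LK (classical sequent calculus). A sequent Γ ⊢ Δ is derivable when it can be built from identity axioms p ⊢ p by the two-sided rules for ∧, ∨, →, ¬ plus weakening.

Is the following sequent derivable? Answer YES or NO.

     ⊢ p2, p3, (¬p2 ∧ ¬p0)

Truth-table refutation:
  v=0000: Γ:[] Δ:[p2=F, p3=F, (¬p2 ∧ ¬p0)=T] refutes=False
  v=0001: Γ:[] Δ:[p2=F, p3=T, (¬p2 ∧ ¬p0)=T] refutes=False
  v=0010: Γ:[] Δ:[p2=T, p3=F, (¬p2 ∧ ¬p0)=F] refutes=False
  v=0011: Γ:[] Δ:[p2=T, p3=T, (¬p2 ∧ ¬p0)=F] refutes=False
  v=0100: Γ:[] Δ:[p2=F, p3=F, (¬p2 ∧ ¬p0)=T] refutes=False
  v=0101: Γ:[] Δ:[p2=F, p3=T, (¬p2 ∧ ¬p0)=T] refutes=False
  v=0110: Γ:[] Δ:[p2=T, p3=F, (¬p2 ∧ ¬p0)=F] refutes=False
  v=0111: Γ:[] Δ:[p2=T, p3=T, (¬p2 ∧ ¬p0)=F] refutes=False
  v=1000: Γ:[] Δ:[p2=F, p3=F, (¬p2 ∧ ¬p0)=F] refutes=True  ← countermodel

Result: NO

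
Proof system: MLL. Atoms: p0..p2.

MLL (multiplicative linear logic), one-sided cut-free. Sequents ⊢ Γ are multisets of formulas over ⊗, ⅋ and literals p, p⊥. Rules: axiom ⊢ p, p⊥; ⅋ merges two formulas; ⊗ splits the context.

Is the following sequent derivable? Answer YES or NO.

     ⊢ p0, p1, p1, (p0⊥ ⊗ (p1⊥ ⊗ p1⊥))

Derivation trace:
[⊗]  ⊢ p0, p1, p1, (p0⊥ ⊗ (p1⊥ ⊗ p1⊥))
  [Ax]  ⊢ p0, p0⊥
  [⊗]  ⊢ p1, p1, (p1⊥ ⊗ p1⊥)
    [Ax]  ⊢ p1, p1⊥
    [Ax]  ⊢ p1, p1⊥

Result: YES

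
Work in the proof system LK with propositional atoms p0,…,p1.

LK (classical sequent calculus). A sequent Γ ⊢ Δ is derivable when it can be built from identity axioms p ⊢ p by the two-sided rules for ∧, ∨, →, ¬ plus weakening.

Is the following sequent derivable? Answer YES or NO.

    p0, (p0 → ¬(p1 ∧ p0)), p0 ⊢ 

Search for a countermodel by truth-table:
  v=00: Γ:[p0=F, (p0 → ¬(p1 ∧ p0))=T, p0=F] Δ:[] refutes=False
  v=01: Γ:[p0=F, (p0 → ¬(p1 ∧ p0))=T, p0=F] Δ:[] refutes=False
  v=10: Γ:[p0=T, (p0 → ¬(p1 ∧ p0))=T, p0=T] Δ:[] refutes=True  ← countermodel

Result: NO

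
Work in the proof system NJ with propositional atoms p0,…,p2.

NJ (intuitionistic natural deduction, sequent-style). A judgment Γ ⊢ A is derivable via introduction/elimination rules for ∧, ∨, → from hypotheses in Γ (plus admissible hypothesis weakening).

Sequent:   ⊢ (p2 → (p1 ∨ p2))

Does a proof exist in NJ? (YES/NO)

Derivation (root first):
[→I]  ⊢ (p2 → (p1 ∨ p2))
  [∨I₂] p2 ⊢ (p1 ∨ p2)
    [Ax] p2 ⊢ p2

Result: YES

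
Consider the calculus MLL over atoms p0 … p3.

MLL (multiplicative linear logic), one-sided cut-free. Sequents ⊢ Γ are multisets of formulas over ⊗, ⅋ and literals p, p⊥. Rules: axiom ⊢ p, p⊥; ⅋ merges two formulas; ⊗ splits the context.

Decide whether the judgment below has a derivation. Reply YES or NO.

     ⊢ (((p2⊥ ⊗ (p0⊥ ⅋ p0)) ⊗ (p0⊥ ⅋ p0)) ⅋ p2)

Derivation (root first):
[⅋]  ⊢ (((p2⊥ ⊗ (p0⊥ ⅋ p0)) ⊗ (p0⊥ ⅋ p0)) ⅋ p2)
  [⊗]  ⊢ p2, ((p2⊥ ⊗ (p0⊥ ⅋ p0)) ⊗ (p0⊥ ⅋ p0))
    [⊗]  ⊢ p2, (p2⊥ ⊗ (p0⊥ ⅋ p0))
      [Ax]  ⊢ p2, p2⊥
      [⅋]  ⊢ (p0⊥ ⅋ p0)
        [Ax]  ⊢ p0, p0⊥
    [⅋]  ⊢ (p0⊥ ⅋ p0)
      [Ax]  ⊢ p0, p0⊥

Result: YES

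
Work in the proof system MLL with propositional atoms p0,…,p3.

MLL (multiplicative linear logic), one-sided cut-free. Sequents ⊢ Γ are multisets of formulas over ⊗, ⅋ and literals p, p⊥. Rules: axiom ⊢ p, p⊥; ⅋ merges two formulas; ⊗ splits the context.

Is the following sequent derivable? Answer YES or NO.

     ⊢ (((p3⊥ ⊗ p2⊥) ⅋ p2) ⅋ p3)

Derivation trace:
[⅋]  ⊢ (((p3⊥ ⊗ p2⊥) ⅋ p2) ⅋ p3)
  [⅋]  ⊢ p3, ((p3⊥ ⊗ p2⊥) ⅋ p2)
    [⊗]  ⊢ p3, p2, (p3⊥ ⊗ p2⊥)
      [Ax]  ⊢ p3, p3⊥
      [Ax]  ⊢ p2, p2⊥

Result: YES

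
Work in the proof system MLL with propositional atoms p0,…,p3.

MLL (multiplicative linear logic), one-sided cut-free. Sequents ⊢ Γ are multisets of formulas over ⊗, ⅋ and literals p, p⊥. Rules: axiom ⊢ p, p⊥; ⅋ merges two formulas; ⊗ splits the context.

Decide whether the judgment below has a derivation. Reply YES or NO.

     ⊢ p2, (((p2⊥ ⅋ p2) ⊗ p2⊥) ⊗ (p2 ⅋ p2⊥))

Proof tree:
[⊗]  ⊢ p2, (((p2⊥ ⅋ p2) ⊗ p2⊥) ⊗ (p2 ⅋ p2⊥))
  [⊗]  ⊢ p2, ((p2⊥ ⅋ p2) ⊗ p2⊥)
    [⅋]  ⊢ (p2⊥ ⅋ p2)
      [Ax]  ⊢ p2, p2⊥
    [Ax]  ⊢ p2, p2⊥
  [⅋]  ⊢ (p2 ⅋ p2⊥)
    [Ax]  ⊢ p2, p2⊥

Result: YES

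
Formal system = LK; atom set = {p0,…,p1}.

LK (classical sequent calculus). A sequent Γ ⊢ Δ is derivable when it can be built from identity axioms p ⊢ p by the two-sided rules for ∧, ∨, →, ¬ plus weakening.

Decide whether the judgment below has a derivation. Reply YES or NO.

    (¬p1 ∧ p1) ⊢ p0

Derivation (root first):
[∧L] (¬p1 ∧ p1) ⊢ p0
  [WR] p1, ¬p1 ⊢ p0
    [¬L] p1, ¬p1 ⊢ 
      [Ax] p1 ⊢ p1

Result: YES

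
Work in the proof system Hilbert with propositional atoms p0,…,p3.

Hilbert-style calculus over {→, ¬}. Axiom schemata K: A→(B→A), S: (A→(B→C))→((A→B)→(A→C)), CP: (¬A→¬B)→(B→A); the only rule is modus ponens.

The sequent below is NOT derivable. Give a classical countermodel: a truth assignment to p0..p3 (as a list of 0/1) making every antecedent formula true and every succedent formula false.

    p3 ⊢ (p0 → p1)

Enumerate valuations to refute Γ ⊢ Δ:
  v=0000: Γ:[p3=F] Δ:[(p0 → p1)=T] refutes=False
  v=0001: Γ:[p3=T] Δ:[(p0 → p1)=T] refutes=False
  v=0010: Γ:[p3=F] Δ:[(p0 → p1)=T] refutes=False
  v=0011: Γ:[p3=T] Δ:[(p0 → p1)=T] refutes=False
  v=0100: Γ:[p3=F] Δ:[(p0 → p1)=T] refutes=False
  v=0101: Γ:[p3=T] Δ:[(p0 → p1)=T] refutes=False
  v=0110: Γ:[p3=F] Δ:[(p0 → p1)=T] refutes=False
  v=0111: Γ:[p3=T] Δ:[(p0 → p1)=T] refutes=False
  v=1000: Γ:[p3=F] Δ:[(p0 → p1)=F] refutes=False
  v=1001: Γ:[p3=T] Δ:[(p0 → p1)=F] refutes=True  ← countermodel

Result: [1, 0, 0, 1]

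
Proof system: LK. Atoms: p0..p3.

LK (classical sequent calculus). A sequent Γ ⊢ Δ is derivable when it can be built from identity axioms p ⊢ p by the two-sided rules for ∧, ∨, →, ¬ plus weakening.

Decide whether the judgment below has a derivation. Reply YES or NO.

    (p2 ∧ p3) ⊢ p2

Proof tree:
[∧L] (p2 ∧ p3) ⊢ p2
  [WL] p2, p3 ⊢ p2
    [Ax] p2 ⊢ p2

Result: YES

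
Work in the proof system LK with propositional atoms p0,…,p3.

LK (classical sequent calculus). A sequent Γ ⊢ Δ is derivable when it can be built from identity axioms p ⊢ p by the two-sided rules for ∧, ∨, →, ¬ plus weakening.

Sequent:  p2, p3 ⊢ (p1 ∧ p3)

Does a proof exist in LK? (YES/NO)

Enumerate valuations to refute Γ ⊢ Δ:
  v=0000: Γ:[p2=F, p3=F] Δ:[(p1 ∧ p3)=F] refutes=False
  v=0001: Γ:[p2=F, p3=T] Δ:[(p1 ∧ p3)=F] refutes=False
  v=0010: Γ:[p2=T, p3=F] Δ:[(p1 ∧ p3)=F] refutes=False
  v=0011: Γ:[p2=T, p3=T] Δ:[(p1 ∧ p3)=F] refutes=True  ← countermodel

Result: NO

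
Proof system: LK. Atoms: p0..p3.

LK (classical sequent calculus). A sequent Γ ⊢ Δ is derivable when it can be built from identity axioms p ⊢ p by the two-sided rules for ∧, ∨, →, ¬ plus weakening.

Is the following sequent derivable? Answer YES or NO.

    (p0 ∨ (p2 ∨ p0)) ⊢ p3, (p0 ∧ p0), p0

Search for a countermodel by truth-table:
  v=0000: Γ:[(p0 ∨ (p2 ∨ p0))=F] Δ:[p3=F, (p0 ∧ p0)=F, p0=F] refutes=False
  v=0001: Γ:[(p0 ∨ (p2 ∨ p0))=F] Δ:[p3=T, (p0 ∧ p0)=F, p0=F] refutes=False
  v=0010: Γ:[(p0 ∨ (p2 ∨ p0))=T] Δ:[p3=F, (p0 ∧ p0)=F, p0=F] refutes=True  ← countermodel

Result: NO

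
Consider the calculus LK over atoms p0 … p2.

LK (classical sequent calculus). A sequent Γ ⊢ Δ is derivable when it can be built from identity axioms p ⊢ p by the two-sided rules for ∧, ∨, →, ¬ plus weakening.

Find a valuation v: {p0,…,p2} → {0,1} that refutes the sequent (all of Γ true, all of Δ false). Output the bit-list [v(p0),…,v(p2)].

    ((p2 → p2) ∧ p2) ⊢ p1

Enumerate valuations to refute Γ ⊢ Δ:
  v=000: Γ:[((p2 → p2) ∧ p2)=F] Δ:[p1=F] refutes=False
  v=001: Γ:[((p2 → p2) ∧ p2)=T] Δ:[p1=F] refutes=True  ← countermodel

Result: [0, 0, 1]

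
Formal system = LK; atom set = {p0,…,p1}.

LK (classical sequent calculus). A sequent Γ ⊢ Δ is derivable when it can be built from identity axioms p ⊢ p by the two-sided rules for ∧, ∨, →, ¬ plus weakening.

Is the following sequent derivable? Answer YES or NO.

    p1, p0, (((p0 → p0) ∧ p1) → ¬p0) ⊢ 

Proof tree:
[→L] p1, p0, (((p0 → p0) ∧ p1) → ¬p0) ⊢ 
  [∧R] p1 ⊢ ((p0 → p0) ∧ p1)
    [→R]  ⊢ (p0 → p0)
      [Ax] p0 ⊢ p0
    [WL] p1, p1 ⊢ p1
      [Ax] p1 ⊢ p1
  [¬L] p0, ¬p0 ⊢ 
    [Ax] p0 ⊢ p0

Result: YES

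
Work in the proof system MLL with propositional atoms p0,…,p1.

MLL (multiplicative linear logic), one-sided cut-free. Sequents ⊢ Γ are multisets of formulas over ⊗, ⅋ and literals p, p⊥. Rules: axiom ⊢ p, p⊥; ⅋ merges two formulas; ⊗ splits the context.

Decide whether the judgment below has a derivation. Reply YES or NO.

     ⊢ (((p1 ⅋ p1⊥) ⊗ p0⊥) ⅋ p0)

Derivation trace:
[⅋]  ⊢ (((p1 ⅋ p1⊥) ⊗ p0⊥) ⅋ p0)
  [⊗]  ⊢ p0, ((p1 ⅋ p1⊥) ⊗ p0⊥)
    [⅋]  ⊢ (p1 ⅋ p1⊥)
      [Ax]  ⊢ p1, p1⊥
    [Ax]  ⊢ p0, p0⊥

Result: YES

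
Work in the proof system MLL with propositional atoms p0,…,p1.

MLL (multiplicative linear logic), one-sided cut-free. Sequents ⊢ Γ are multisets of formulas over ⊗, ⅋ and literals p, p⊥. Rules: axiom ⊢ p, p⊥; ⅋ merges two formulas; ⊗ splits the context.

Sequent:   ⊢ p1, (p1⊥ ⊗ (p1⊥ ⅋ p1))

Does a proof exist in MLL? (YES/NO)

Derivation trace:
[⊗]  ⊢ p1, (p1⊥ ⊗ (p1⊥ ⅋ p1))
  [Ax]  ⊢ p1, p1⊥
  [⅋]  ⊢ (p1⊥ ⅋ p1)
    [Ax]  ⊢ p1, p1⊥

Result: YES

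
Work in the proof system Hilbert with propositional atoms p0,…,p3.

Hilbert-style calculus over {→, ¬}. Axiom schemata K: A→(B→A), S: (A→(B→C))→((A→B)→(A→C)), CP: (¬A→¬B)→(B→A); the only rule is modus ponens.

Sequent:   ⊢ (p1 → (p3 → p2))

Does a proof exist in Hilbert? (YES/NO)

Truth-table refutation:
  v=0000: Γ:[] Δ:[(p1 → (p3 → p2))=T] refutes=False
  v=0001: Γ:[] Δ:[(p1 → (p3 → p2))=T] refutes=False
  v=0010: Γ:[] Δ:[(p1 → (p3 → p2))=T] refutes=False
  v=0011: Γ:[] Δ:[(p1 → (p3 → p2))=T] refutes=False
  v=0100: Γ:[] Δ:[(p1 → (p3 → p2))=T] refutes=False
  v=0101: Γ:[] Δ:[(p1 → (p3 → p2))=F] refutes=True  ← countermodel

Result: NO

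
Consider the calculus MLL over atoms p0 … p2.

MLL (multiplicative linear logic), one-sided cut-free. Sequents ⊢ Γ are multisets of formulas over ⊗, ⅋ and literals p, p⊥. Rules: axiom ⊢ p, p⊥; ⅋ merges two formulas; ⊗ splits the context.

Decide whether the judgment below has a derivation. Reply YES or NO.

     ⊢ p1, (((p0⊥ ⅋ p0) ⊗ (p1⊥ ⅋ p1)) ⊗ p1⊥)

Derivation trace:
[⊗]  ⊢ p1, (((p0⊥ ⅋ p0) ⊗ (p1⊥ ⅋ p1)) ⊗ p1⊥)
  [⊗]  ⊢ ((p0⊥ ⅋ p0) ⊗ (p1⊥ ⅋ p1))
    [⅋]  ⊢ (p0⊥ ⅋ p0)
      [Ax]  ⊢ p0, p0⊥
    [⅋]  ⊢ (p1⊥ ⅋ p1)
      [Ax]  ⊢ p1, p1⊥
  [Ax]  ⊢ p1, p1⊥

Result: YES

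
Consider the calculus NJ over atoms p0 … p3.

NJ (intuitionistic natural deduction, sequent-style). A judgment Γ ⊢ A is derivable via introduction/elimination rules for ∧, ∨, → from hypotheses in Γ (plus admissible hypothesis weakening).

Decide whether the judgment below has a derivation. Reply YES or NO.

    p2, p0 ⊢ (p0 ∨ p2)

Proof tree:
[Wk] p2, p0 ⊢ (p0 ∨ p2)
  [∨I₂] p2 ⊢ (p0 ∨ p2)
    [Ax] p2 ⊢ p2

Result: YES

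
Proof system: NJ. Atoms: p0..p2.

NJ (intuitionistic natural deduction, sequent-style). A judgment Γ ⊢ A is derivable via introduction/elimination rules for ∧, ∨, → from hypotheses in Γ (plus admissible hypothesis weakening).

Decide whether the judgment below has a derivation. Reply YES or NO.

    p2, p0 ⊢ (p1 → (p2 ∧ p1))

Derivation trace:
[→I] p2, p0 ⊢ (p1 → (p2 ∧ p1))
  [∧I] p1, p2, p0 ⊢ (p2 ∧ p1)
    [Wk] p2, p0 ⊢ p2
      [Ax] p2 ⊢ p2
    [Ax] p1 ⊢ p1

Result: YES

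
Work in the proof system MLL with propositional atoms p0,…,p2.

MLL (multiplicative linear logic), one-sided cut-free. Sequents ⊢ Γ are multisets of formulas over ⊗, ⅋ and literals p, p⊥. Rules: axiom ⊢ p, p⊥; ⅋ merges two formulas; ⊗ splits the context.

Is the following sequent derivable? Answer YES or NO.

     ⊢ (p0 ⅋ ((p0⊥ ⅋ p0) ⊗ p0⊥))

Proof tree:
[⅋]  ⊢ (p0 ⅋ ((p0⊥ ⅋ p0) ⊗ p0⊥))
  [⊗]  ⊢ p0, ((p0⊥ ⅋ p0) ⊗ p0⊥)
    [⅋]  ⊢ (p0⊥ ⅋ p0)
      [Ax]  ⊢ p0, p0⊥
    [Ax]  ⊢ p0, p0⊥

Result: YES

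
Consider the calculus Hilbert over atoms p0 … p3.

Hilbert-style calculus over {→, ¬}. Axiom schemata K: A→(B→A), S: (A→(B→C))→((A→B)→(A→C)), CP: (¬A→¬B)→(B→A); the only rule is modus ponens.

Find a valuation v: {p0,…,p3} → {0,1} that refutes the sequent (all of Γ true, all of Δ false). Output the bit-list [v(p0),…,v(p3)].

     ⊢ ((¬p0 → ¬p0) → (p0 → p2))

Enumerate valuations to refute Γ ⊢ Δ:
  v=0000: Γ:[] Δ:[((¬p0 → ¬p0) → (p0 → p2))=T] refutes=False
  v=0001: Γ:[] Δ:[((¬p0 → ¬p0) → (p0 → p2))=T] refutes=False
  v=0010: Γ:[] Δ:[((¬p0 → ¬p0) → (p0 → p2))=T] refutes=False
  v=0011: Γ:[] Δ:[((¬p0 → ¬p0) → (p0 → p2))=T] refutes=False
  v=0100: Γ:[] Δ:[((¬p0 → ¬p0) → (p0 → p2))=T] refutes=False
  v=0101: Γ:[] Δ:[((¬p0 → ¬p0) → (p0 → p2))=T] refutes=False
  v=0110: Γ:[] Δ:[((¬p0 → ¬p0) → (p0 → p2))=T] refutes=False
  v=0111: Γ:[] Δ:[((¬p0 → ¬p0) → (p0 → p2))=T] refutes=False
  v=1000: Γ:[] Δ:[((¬p0 → ¬p0) → (p0 → p2))=F] refutes=True  ← countermodel

Result: [1, 0, 0, 0]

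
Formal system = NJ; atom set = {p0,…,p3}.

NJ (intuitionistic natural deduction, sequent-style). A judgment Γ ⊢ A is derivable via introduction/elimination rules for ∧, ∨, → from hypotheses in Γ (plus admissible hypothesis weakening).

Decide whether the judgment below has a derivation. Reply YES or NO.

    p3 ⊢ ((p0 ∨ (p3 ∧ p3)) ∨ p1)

Derivation (root first):
[∨I₁] p3 ⊢ ((p0 ∨ (p3 ∧ p3)) ∨ p1)
  [∨I₂] p3 ⊢ (p0 ∨ (p3 ∧ p3))
    [∧I] p3 ⊢ (p3 ∧ p3)
      [Ax] p3 ⊢ p3
      [Ax] p3 ⊢ p3

Result: YES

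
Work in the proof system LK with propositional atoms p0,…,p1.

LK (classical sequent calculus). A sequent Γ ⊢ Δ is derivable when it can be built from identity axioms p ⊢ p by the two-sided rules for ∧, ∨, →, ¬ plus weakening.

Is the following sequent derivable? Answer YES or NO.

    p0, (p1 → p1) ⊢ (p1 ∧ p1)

Search for a countermodel by truth-table:
  v=00: Γ:[p0=F, (p1 → p1)=T] Δ:[(p1 ∧ p1)=F] refutes=False
  v=01: Γ:[p0=F, (p1 → p1)=T] Δ:[(p1 ∧ p1)=T] refutes=False
  v=10: Γ:[p0=T, (p1 → p1)=T] Δ:[(p1 ∧ p1)=F] refutes=True  ← countermodel

Result: NO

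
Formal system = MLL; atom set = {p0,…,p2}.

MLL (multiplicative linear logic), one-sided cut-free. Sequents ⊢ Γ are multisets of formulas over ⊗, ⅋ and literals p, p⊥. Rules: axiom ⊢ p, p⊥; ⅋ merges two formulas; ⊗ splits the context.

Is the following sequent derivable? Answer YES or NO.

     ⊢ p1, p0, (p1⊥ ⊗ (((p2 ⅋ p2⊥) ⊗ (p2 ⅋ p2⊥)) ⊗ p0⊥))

Proof tree:
[⊗]  ⊢ p1, p0, (p1⊥ ⊗ (((p2 ⅋ p2⊥) ⊗ (p2 ⅋ p2⊥)) ⊗ p0⊥))
  [Ax]  ⊢ p1, p1⊥
  [⊗]  ⊢ p0, (((p2 ⅋ p2⊥) ⊗ (p2 ⅋ p2⊥)) ⊗ p0⊥)
    [⊗]  ⊢ ((p2 ⅋ p2⊥) ⊗ (p2 ⅋ p2⊥))
      [⅋]  ⊢ (p2 ⅋ p2⊥)
        [Ax]  ⊢ p2, p2⊥
      [⅋]  ⊢ (p2 ⅋ p2⊥)
        [Ax]  ⊢ p2, p2⊥
    [Ax]  ⊢ p0, p0⊥

Result: YES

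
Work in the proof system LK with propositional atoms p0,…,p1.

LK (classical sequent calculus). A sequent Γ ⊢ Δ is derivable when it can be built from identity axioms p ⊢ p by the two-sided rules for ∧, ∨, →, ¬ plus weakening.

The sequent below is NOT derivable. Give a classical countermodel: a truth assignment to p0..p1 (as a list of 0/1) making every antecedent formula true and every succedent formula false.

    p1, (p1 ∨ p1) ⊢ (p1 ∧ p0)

Enumerate valuations to refute Γ ⊢ Δ:
  v=00: Γ:[p1=F, (p1 ∨ p1)=F] Δ:[(p1 ∧ p0)=F] refutes=False
  v=01: Γ:[p1=T, (p1 ∨ p1)=T] Δ:[(p1 ∧ p0)=F] refutes=True  ← countermodel

Result: [0, 1]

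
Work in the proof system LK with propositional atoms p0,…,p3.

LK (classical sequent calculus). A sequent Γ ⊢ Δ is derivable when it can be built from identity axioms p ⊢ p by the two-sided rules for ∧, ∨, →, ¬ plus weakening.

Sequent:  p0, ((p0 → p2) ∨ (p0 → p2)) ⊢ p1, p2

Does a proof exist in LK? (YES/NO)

Derivation (root first):
[∨L] p0, ((p0 → p2) ∨ (p0 → p2)) ⊢ p1, p2
  [→L] p0, (p0 → p2) ⊢ p2
    [Ax] p0 ⊢ p0
    [Ax] p2 ⊢ p2
  [WR] p0, (p0 → p2) ⊢ p2, p1
    [→L] p0, (p0 → p2) ⊢ p2
      [Ax] p0 ⊢ p0
      [Ax] p2 ⊢ p2

Result: YES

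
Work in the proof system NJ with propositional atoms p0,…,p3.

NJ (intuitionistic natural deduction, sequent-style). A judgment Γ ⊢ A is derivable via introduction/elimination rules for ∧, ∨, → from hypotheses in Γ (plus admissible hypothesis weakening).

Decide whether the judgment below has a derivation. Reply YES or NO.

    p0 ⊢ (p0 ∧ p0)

Derivation trace:
[∧I] p0 ⊢ (p0 ∧ p0)
  [Wk] p0, p0 ⊢ p0
    [Ax] p0 ⊢ p0
  [Ax] p0 ⊢ p0

Result: YES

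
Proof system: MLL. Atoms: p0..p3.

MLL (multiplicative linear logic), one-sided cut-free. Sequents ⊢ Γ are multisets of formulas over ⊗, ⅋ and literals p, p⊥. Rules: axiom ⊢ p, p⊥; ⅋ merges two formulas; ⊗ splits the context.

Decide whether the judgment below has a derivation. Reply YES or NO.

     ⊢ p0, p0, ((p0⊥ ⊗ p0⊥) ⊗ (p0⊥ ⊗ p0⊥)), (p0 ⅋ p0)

Proof tree:
[⅋]  ⊢ p0, p0, ((p0⊥ ⊗ p0⊥) ⊗ (p0⊥ ⊗ p0⊥)), (p0 ⅋ p0)
  [⊗]  ⊢ p0, p0, p0, p0, ((p0⊥ ⊗ p0⊥) ⊗ (p0⊥ ⊗ p0⊥))
    [⊗]  ⊢ p0, p0, (p0⊥ ⊗ p0⊥)
      [Ax]  ⊢ p0, p0⊥
      [Ax]  ⊢ p0, p0⊥
    [⊗]  ⊢ p0, p0, (p0⊥ ⊗ p0⊥)
      [Ax]  ⊢ p0, p0⊥
      [Ax]  ⊢ p0, p0⊥

Result: YES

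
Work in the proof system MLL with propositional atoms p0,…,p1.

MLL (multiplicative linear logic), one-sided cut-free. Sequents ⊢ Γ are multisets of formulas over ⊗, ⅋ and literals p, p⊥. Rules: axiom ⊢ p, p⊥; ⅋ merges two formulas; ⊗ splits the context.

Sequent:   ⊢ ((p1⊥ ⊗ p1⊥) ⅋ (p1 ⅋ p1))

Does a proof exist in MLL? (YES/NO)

Derivation (root first):
[⅋]  ⊢ ((p1⊥ ⊗ p1⊥) ⅋ (p1 ⅋ p1))
  [⅋]  ⊢ (p1⊥ ⊗ p1⊥), (p1 ⅋ p1)
    [⊗]  ⊢ p1, p1, (p1⊥ ⊗ p1⊥)
      [Ax]  ⊢ p1, p1⊥
      [Ax]  ⊢ p1, p1⊥

Result: YES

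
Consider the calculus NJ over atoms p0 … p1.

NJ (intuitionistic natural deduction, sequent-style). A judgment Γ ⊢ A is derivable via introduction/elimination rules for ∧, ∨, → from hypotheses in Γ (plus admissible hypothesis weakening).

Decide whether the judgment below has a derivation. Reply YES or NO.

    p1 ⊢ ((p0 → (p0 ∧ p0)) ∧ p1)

Proof tree:
[∧I] p1 ⊢ ((p0 → (p0 ∧ p0)) ∧ p1)
  [→I]  ⊢ (p0 → (p0 ∧ p0))
    [∧I] p0 ⊢ (p0 ∧ p0)
      [Ax] p0 ⊢ p0
      [Ax] p0 ⊢ p0
  [Ax] p1 ⊢ p1

Result: YES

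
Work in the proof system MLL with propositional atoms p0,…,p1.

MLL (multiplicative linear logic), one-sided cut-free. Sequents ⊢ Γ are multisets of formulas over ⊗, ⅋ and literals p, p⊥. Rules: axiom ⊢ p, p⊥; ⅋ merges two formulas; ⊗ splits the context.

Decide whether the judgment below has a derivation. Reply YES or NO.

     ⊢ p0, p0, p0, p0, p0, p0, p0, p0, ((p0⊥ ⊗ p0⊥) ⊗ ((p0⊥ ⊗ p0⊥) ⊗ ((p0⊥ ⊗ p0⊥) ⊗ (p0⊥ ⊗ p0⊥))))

Derivation (root first):
[⊗]  ⊢ p0, p0, p0, p0, p0, p0, p0, p0, ((p0⊥ ⊗ p0⊥) ⊗ ((p0⊥ ⊗ p0⊥) ⊗ ((p0⊥ ⊗ p0⊥) ⊗ (p0⊥ ⊗ p0⊥))))
  [⊗]  ⊢ p0, p0, (p0⊥ ⊗ p0⊥)
    [Ax]  ⊢ p0, p0⊥
    [Ax]  ⊢ p0, p0⊥
  [⊗]  ⊢ p0, p0, p0, p0, p0, p0, ((p0⊥ ⊗ p0⊥) ⊗ ((p0⊥ ⊗ p0⊥) ⊗ (p0⊥ ⊗ p0⊥)))
    [⊗]  ⊢ p0, p0, (p0⊥ ⊗ p0⊥)
      [Ax]  ⊢ p0, p0⊥
      [Ax]  ⊢ p0, p0⊥
    [⊗]  ⊢ p0, p0, p0, p0, ((p0⊥ ⊗ p0⊥) ⊗ (p0⊥ ⊗ p0⊥))
      [⊗]  ⊢ p0, p0, (p0⊥ ⊗ p0⊥)
        [Ax]  ⊢ p0, p0⊥
        [Ax]  ⊢ p0, p0⊥
      [⊗]  ⊢ p0, p0, (p0⊥ ⊗ p0⊥)
        [Ax]  ⊢ p0, p0⊥
        [Ax]  ⊢ p0, p0⊥

Result: YES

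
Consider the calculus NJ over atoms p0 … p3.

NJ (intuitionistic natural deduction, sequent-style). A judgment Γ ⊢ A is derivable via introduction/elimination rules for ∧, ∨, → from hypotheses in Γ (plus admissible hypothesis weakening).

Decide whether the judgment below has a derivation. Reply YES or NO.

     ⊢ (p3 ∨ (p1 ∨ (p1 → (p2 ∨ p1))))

Derivation trace:
[∨I₂]  ⊢ (p3 ∨ (p1 ∨ (p1 → (p2 ∨ p1))))
  [∨I₂]  ⊢ (p1 ∨ (p1 → (p2 ∨ p1)))
    [→I]  ⊢ (p1 → (p2 ∨ p1))
      [∨I₂] p1 ⊢ (p2 ∨ p1)
        [Ax] p1 ⊢ p1

Result: YES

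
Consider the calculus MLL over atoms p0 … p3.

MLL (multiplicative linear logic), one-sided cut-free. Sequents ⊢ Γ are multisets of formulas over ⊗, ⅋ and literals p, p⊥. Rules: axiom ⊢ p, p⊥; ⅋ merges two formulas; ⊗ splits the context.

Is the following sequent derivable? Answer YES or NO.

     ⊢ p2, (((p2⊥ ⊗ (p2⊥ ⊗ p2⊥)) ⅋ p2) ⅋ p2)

Proof tree:
[⅋]  ⊢ p2, (((p2⊥ ⊗ (p2⊥ ⊗ p2⊥)) ⅋ p2) ⅋ p2)
  [⅋]  ⊢ p2, p2, ((p2⊥ ⊗ (p2⊥ ⊗ p2⊥)) ⅋ p2)
    [⊗]  ⊢ p2, p2, p2, (p2⊥ ⊗ (p2⊥ ⊗ p2⊥))
      [Ax]  ⊢ p2, p2⊥
      [⊗]  ⊢ p2, p2, (p2⊥ ⊗ p2⊥)
        [Ax]  ⊢ p2, p2⊥
        [Ax]  ⊢ p2, p2⊥

Result: YES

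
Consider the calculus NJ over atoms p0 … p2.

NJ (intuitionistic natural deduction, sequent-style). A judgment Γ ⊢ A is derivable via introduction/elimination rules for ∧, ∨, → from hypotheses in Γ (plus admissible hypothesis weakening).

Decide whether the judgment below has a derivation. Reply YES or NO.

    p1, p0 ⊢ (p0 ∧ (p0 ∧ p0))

Proof tree:
[∧I] p1, p0 ⊢ (p0 ∧ (p0 ∧ p0))
  [Wk] p0, p1 ⊢ p0
    [Ax] p0 ⊢ p0
  [∧I] p1, p0 ⊢ (p0 ∧ p0)
    [Ax] p0 ⊢ p0
    [Wk] p0, p1, p0 ⊢ p0
      [Wk] p0, p1 ⊢ p0
        [Ax] p0 ⊢ p0

Result: YES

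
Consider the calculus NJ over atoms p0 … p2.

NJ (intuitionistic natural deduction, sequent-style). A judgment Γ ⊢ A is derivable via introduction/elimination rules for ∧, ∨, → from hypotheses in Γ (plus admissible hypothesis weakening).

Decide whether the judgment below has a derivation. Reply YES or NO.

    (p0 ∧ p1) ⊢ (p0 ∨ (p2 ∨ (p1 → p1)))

Derivation (root first):
[Wk] (p0 ∧ p1) ⊢ (p0 ∨ (p2 ∨ (p1 → p1)))
  [∨I₂]  ⊢ (p0 ∨ (p2 ∨ (p1 → p1)))
    [∨I₂]  ⊢ (p2 ∨ (p1 → p1))
      [→I]  ⊢ (p1 → p1)
        [Ax] p1 ⊢ p1

Result: YES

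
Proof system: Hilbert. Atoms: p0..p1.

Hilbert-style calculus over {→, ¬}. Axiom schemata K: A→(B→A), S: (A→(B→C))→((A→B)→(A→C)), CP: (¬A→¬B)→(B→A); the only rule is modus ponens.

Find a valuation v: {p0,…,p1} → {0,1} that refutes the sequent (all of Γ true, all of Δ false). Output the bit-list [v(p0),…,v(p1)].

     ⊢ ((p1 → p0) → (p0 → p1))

Search for a countermodel by truth-table:
  v=00: Γ:[] Δ:[((p1 → p0) → (p0 → p1))=T] refutes=False
  v=01: Γ:[] Δ:[((p1 → p0) → (p0 → p1))=T] refutes=False
  v=10: Γ:[] Δ:[((p1 → p0) → (p0 → p1))=F] refutes=True  ← countermodel

Result: [1, 0]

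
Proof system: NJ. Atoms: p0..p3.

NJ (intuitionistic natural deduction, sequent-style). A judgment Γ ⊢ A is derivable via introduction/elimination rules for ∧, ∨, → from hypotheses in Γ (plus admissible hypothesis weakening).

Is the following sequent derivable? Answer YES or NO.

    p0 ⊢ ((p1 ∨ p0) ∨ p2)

Derivation (root first):
[∨I₁] p0 ⊢ ((p1 ∨ p0) ∨ p2)
  [∨I₂] p0 ⊢ (p1 ∨ p0)
    [Ax] p0 ⊢ p0

Result: YES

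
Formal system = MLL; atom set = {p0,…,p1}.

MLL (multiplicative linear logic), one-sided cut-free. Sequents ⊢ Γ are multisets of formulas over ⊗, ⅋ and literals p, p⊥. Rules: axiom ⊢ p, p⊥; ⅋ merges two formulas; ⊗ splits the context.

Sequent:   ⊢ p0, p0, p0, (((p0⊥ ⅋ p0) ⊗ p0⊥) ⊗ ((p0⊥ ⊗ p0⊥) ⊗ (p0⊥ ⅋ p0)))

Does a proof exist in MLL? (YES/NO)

Derivation (root first):
[⊗]  ⊢ p0, p0, p0, (((p0⊥ ⅋ p0) ⊗ p0⊥) ⊗ ((p0⊥ ⊗ p0⊥) ⊗ (p0⊥ ⅋ p0)))
  [⊗]  ⊢ p0, ((p0⊥ ⅋ p0) ⊗ p0⊥)
    [⅋]  ⊢ (p0⊥ ⅋ p0)
      [Ax]  ⊢ p0, p0⊥
    [Ax]  ⊢ p0, p0⊥
  [⊗]  ⊢ p0, p0, ((p0⊥ ⊗ p0⊥) ⊗ (p0⊥ ⅋ p0))
    [⊗]  ⊢ p0, p0, (p0⊥ ⊗ p0⊥)
      [Ax]  ⊢ p0, p0⊥
      [Ax]  ⊢ p0, p0⊥
    [⅋]  ⊢ (p0⊥ ⅋ p0)
      [Ax]  ⊢ p0, p0⊥

Result: YES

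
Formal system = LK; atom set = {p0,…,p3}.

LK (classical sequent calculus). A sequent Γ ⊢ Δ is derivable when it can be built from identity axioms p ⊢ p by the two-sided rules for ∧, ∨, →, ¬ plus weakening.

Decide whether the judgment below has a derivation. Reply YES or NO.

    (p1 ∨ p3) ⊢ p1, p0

Truth-table refutation:
  v=0000: Γ:[(p1 ∨ p3)=F] Δ:[p1=F, p0=F] refutes=False
  v=0001: Γ:[(p1 ∨ p3)=T] Δ:[p1=F, p0=F] refutes=True  ← countermodel

Result: NO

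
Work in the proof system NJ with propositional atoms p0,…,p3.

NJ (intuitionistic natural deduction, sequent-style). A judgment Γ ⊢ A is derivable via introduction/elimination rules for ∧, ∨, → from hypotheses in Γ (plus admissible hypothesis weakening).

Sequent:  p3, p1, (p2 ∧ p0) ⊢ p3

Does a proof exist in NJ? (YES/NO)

Proof tree:
[Wk] p3, p1, (p2 ∧ p0) ⊢ p3
  [Wk] p3, p1 ⊢ p3
    [Ax] p3 ⊢ p3

Result: YES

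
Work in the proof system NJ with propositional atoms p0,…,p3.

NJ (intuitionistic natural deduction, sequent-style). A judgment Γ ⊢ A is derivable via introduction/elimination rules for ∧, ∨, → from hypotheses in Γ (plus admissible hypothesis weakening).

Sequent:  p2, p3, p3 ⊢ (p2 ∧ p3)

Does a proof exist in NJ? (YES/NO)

Derivation trace:
[Wk] p2, p3, p3 ⊢ (p2 ∧ p3)
  [∧I] p2, p3 ⊢ (p2 ∧ p3)
    [Ax] p2 ⊢ p2
    [Ax] p3 ⊢ p3

Result: YES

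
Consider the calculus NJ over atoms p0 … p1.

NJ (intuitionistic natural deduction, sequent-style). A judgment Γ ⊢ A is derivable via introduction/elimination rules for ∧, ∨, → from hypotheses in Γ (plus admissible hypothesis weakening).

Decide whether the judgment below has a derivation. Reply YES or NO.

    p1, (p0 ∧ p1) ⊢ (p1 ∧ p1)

Derivation (root first):
[∧I] p1, (p0 ∧ p1) ⊢ (p1 ∧ p1)
  [Wk] p1, (p0 ∧ p1) ⊢ p1
    [Ax] p1 ⊢ p1
  [Ax] p1 ⊢ p1

Result: YES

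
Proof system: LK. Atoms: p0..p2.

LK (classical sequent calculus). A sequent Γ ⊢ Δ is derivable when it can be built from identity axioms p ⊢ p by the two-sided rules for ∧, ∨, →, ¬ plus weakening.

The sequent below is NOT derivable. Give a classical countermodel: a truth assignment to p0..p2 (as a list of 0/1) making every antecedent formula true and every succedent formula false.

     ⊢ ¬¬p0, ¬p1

Truth-table refutation:
  v=000: Γ:[] Δ:[¬¬p0=F, ¬p1=T] refutes=False
  v=001: Γ:[] Δ:[¬¬p0=F, ¬p1=T] refutes=False
  v=010: Γ:[] Δ:[¬¬p0=F, ¬p1=F] refutes=True  ← countermodel

Result: [0, 1, 0]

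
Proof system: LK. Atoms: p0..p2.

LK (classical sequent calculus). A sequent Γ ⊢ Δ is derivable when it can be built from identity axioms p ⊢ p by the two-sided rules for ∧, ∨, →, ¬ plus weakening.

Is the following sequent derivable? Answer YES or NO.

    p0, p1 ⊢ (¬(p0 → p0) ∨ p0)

Derivation (root first):
[∨R] p0, p1 ⊢ (¬(p0 → p0) ∨ p0)
  [WL] p0, p1 ⊢ p0, ¬(p0 → p0)
    [¬R] p0 ⊢ p0, ¬(p0 → p0)
      [→L] p0, (p0 → p0) ⊢ p0
        [Ax] p0 ⊢ p0
        [Ax] p0 ⊢ p0

Result: YES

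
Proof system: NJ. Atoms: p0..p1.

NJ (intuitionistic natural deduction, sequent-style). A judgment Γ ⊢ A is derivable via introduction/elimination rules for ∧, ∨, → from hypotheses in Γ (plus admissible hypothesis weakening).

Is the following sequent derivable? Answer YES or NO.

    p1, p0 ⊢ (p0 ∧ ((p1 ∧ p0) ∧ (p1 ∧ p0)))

Proof tree:
[∧I] p1, p0 ⊢ (p0 ∧ ((p1 ∧ p0) ∧ (p1 ∧ p0)))
  [Ax] p0 ⊢ p0
  [∧I] p1, p0 ⊢ ((p1 ∧ p0) ∧ (p1 ∧ p0))
    [∧I] p1, p0 ⊢ (p1 ∧ p0)
      [Ax] p1 ⊢ p1
      [Ax] p0 ⊢ p0
    [∧I] p1, p0 ⊢ (p1 ∧ p0)
      [Ax] p1 ⊢ p1
      [Ax] p0 ⊢ p0

Result: YES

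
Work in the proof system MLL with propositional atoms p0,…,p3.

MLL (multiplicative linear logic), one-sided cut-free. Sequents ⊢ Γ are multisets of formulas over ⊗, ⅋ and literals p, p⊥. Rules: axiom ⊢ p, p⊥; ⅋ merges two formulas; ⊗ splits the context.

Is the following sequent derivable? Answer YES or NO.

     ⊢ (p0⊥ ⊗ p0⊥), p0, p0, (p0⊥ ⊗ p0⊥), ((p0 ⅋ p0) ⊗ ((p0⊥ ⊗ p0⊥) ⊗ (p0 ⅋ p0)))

Proof tree:
[⊗]  ⊢ (p0⊥ ⊗ p0⊥), p0, p0, (p0⊥ ⊗ p0⊥), ((p0 ⅋ p0) ⊗ ((p0⊥ ⊗ p0⊥) ⊗ (p0 ⅋ p0)))
  [⅋]  ⊢ (p0⊥ ⊗ p0⊥), (p0 ⅋ p0)
    [⊗]  ⊢ p0, p0, (p0⊥ ⊗ p0⊥)
      [Ax]  ⊢ p0, p0⊥
      [Ax]  ⊢ p0, p0⊥
  [⊗]  ⊢ p0, p0, (p0⊥ ⊗ p0⊥), ((p0⊥ ⊗ p0⊥) ⊗ (p0 ⅋ p0))
    [⊗]  ⊢ p0, p0, (p0⊥ ⊗ p0⊥)
      [Ax]  ⊢ p0, p0⊥
      [Ax]  ⊢ p0, p0⊥
    [⅋]  ⊢ (p0⊥ ⊗ p0⊥), (p0 ⅋ p0)
      [⊗]  ⊢ p0, p0, (p0⊥ ⊗ p0⊥)
        [Ax]  ⊢ p0, p0⊥
        [Ax]  ⊢ p0, p0⊥

Result: YES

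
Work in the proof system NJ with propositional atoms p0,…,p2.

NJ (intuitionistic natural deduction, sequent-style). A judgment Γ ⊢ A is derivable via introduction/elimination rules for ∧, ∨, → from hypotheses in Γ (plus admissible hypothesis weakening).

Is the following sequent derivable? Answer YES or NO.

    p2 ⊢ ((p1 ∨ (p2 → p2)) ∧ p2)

Derivation trace:
[∧I] p2 ⊢ ((p1 ∨ (p2 → p2)) ∧ p2)
  [∨I₂]  ⊢ (p1 ∨ (p2 → p2))
    [→I]  ⊢ (p2 → p2)
      [Ax] p2 ⊢ p2
  [Ax] p2 ⊢ p2

Result: YES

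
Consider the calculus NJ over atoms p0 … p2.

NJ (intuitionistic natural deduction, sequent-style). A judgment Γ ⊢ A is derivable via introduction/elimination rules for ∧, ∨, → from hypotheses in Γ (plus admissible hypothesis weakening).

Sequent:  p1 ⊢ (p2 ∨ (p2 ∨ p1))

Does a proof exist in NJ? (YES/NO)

Proof tree:
[∨I₂] p1 ⊢ (p2 ∨ (p2 ∨ p1))
  [∨I₂] p1 ⊢ (p2 ∨ p1)
    [Ax] p1 ⊢ p1

Result: YES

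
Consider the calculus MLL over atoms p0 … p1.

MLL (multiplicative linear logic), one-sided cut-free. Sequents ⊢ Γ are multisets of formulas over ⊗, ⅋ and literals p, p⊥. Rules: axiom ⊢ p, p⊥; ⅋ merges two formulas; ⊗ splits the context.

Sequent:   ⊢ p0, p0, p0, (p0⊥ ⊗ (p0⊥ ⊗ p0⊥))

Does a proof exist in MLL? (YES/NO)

Proof tree:
[⊗]  ⊢ p0, p0, p0, (p0⊥ ⊗ (p0⊥ ⊗ p0⊥))
  [Ax]  ⊢ p0, p0⊥
  [⊗]  ⊢ p0, p0, (p0⊥ ⊗ p0⊥)
    [Ax]  ⊢ p0, p0⊥
    [Ax]  ⊢ p0, p0⊥

Result: YES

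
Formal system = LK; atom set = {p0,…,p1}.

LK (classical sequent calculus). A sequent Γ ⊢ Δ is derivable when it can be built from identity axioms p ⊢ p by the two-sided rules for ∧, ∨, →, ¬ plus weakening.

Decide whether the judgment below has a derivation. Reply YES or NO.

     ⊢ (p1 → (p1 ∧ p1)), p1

Derivation trace:
[WR]  ⊢ (p1 → (p1 ∧ p1)), p1
  [→R]  ⊢ (p1 → (p1 ∧ p1))
    [∧R] p1 ⊢ (p1 ∧ p1)
      [Ax] p1 ⊢ p1
      [Ax] p1 ⊢ p1

Result: YES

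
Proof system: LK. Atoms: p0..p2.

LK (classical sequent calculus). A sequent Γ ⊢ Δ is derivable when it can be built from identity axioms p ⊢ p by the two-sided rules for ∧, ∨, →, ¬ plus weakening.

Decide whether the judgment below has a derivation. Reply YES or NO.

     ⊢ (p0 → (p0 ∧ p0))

Proof tree:
[→R]  ⊢ (p0 → (p0 ∧ p0))
  [∧R] p0 ⊢ (p0 ∧ p0)
    [Ax] p0 ⊢ p0
    [Ax] p0 ⊢ p0

Result: YES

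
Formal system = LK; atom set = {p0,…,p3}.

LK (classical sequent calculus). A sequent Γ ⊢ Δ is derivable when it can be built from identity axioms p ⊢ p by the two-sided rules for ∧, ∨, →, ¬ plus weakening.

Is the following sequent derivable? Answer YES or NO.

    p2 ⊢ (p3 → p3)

Derivation (root first):
[→R] p2 ⊢ (p3 → p3)
  [WL] p3, p2 ⊢ p3
    [Ax] p3 ⊢ p3

Result: YES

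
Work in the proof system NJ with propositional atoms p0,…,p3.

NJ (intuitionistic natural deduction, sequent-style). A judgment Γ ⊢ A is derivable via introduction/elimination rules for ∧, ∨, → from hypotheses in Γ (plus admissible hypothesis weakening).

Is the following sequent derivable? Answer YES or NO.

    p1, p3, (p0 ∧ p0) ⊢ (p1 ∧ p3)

Derivation (root first):
[∧I] p1, p3, (p0 ∧ p0) ⊢ (p1 ∧ p3)
  [Wk] p1, (p0 ∧ p0) ⊢ p1
    [Ax] p1 ⊢ p1
  [Ax] p3 ⊢ p3

Result: YES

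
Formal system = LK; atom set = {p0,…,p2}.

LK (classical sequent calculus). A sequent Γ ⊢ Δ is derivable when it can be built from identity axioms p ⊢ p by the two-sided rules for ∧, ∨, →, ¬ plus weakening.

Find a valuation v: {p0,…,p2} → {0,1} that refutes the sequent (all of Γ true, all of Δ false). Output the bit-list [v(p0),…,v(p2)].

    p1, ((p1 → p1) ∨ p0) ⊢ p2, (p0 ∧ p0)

Search for a countermodel by truth-table:
  v=000: Γ:[p1=F, ((p1 → p1) ∨ p0)=T] Δ:[p2=F, (p0 ∧ p0)=F] refutes=False
  v=001: Γ:[p1=F, ((p1 → p1) ∨ p0)=T] Δ:[p2=T, (p0 ∧ p0)=F] refutes=False
  v=010: Γ:[p1=T, ((p1 → p1) ∨ p0)=T] Δ:[p2=F, (p0 ∧ p0)=F] refutes=True  ← countermodel

Result: [0, 1, 0]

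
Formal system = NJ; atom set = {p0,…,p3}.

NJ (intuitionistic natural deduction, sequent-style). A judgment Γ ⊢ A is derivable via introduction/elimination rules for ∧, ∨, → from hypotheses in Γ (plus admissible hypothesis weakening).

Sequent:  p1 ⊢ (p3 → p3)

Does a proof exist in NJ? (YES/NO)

Derivation (root first):
[Wk] p1 ⊢ (p3 → p3)
  [→I]  ⊢ (p3 → p3)
    [Ax] p3 ⊢ p3

Result: YES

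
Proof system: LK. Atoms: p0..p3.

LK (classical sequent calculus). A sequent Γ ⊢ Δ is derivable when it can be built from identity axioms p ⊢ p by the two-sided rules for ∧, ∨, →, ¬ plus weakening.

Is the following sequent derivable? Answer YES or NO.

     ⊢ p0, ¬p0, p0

Proof tree:
[WR]  ⊢ p0, ¬p0, p0
  [¬R]  ⊢ p0, ¬p0
    [Ax] p0 ⊢ p0

Result: YES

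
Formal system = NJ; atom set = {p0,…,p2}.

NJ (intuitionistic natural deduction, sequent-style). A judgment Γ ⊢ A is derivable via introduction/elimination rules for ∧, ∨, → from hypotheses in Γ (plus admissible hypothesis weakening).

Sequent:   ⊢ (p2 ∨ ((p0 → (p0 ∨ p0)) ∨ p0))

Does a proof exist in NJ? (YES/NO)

Derivation trace:
[∨I₂]  ⊢ (p2 ∨ ((p0 → (p0 ∨ p0)) ∨ p0))
  [∨I₁]  ⊢ ((p0 → (p0 ∨ p0)) ∨ p0)
    [→I]  ⊢ (p0 → (p0 ∨ p0))
      [∨I₁] p0 ⊢ (p0 ∨ p0)
        [Ax] p0 ⊢ p0

Result: YES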